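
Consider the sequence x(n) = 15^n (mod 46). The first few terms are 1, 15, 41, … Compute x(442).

Computing terms: x(0) = 1,  x(1) = 15,  x(2) = 41,  x(3) = 17,  x(4) = 25,  x(5) = 7,  x(6) = 13,  x(7) = 11,  x(8) = 27,  x(9) = 37,  x(10) = 3,  x(11) = 45,  x(12) = 31,  x(13) = 5,  x(14) = 29,  x(15) = 21,  x(16) = 39,  x(17) = 33,  x(18) = 35,  x(19) = 19,  x(20) = 9,  x(21) = 43,  x(22) = 1.
Since x(22) = x(0) = 1, the sequence is periodic with period 22.
So x(442) = x(0 + ((442-0) mod 22)) = x(2) = 41.

41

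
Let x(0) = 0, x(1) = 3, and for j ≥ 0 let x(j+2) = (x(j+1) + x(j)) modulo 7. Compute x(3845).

1

Computing terms: x(0) = 0, x(1) = 3, x(2) = 3, x(3) = 6, x(4) = 2, x(5) = 1, x(6) = 3, x(7) = 4, x(8) = 0, x(9) = 4, x(10) = 4, x(11) = 1, x(12) = 5, x(13) = 6, x(14) = 4, x(15) = 3, x(16) = 0, x(17) = 3.
Since (x(16), x(17)) = (x(0), x(1)) = (0, 3) (two consecutive terms determine the rest), the sequence is periodic with period 16.
So x(3845) = x(0 + ((3845-0) mod 16)) = x(5) = 1.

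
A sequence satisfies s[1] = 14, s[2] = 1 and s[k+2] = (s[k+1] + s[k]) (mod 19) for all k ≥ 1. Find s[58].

s[1] = 14,  s[2] = 1,  s[3] = 15,  s[4] = 16,  s[5] = 12,  s[6] = 9,  s[7] = 2,  s[8] = 11,  s[9] = 13,  s[10] = 5,  s[11] = 18,  s[12] = 4,  s[13] = 3,  s[14] = 7,  s[15] = 10,  s[16] = 17,  s[17] = 8,  s[18] = 6,  s[19] = 14,  s[20] = 1.
The sequence repeats with period 18.
(58 - 1) mod 18 = 3, so s[58] = s[4] = 16.

16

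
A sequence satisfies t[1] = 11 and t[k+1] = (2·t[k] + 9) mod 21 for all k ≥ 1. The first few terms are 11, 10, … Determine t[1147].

11

t[1] = 11; t[2] = 10; t[3] = 8; t[4] = 4; t[5] = 17; t[6] = 1; t[7] = 11.
Since t[7] = t[1] = 11, the sequence is periodic with period 6.
(1147 - 1) mod 6 = 0, so t[1147] = t[1] = 11.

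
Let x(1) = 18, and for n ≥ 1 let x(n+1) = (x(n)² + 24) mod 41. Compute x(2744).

3

We have x(1) = 18, x(2) = 20, x(3) = 14, x(4) = 15, x(5) = 3, x(6) = 33, x(7) = 6, x(8) = 19, x(9) = 16, x(10) = 34, x(11) = 32, x(12) = 23, x(13) = 20.
Since x(13) = x(2) = 20, the sequence is eventually periodic: after a pre-period of length 1 it cycles with period 11.
For n ≥ 2, x(n) depends only on (n - 2) mod 11. (2744 - 2) mod 11 = 3, so x(2744) = x(5) = 3.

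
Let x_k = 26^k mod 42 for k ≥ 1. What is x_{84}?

Computing terms: x_1 = 26,  x_2 = 4,  x_3 = 20,  x_4 = 16,  x_5 = 38,  x_6 = 22,  x_7 = 26.
The sequence repeats with period 6.
(84 - 1) mod 6 = 5, so x_{84} = x_6 = 22.

22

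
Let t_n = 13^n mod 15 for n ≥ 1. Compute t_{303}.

7

t_1 = 13; t_2 = 4; t_3 = 7; t_4 = 1; t_5 = 13.
The sequence repeats with period 4.
So t_{303} = t_{1 + ((303-1) mod 4)} = t_3 = 7.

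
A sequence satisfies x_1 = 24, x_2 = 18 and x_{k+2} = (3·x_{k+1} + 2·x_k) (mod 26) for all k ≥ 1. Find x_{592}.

Computing terms: x_1 = 24, x_2 = 18, x_3 = 24, x_4 = 4, x_5 = 8, x_6 = 6, x_7 = 8, x_8 = 10, x_9 = 20, x_{10} = 2, x_{11} = 20, x_{12} = 12, x_{13} = 24, x_{14} = 18.
The sequence repeats with period 12.
So x_{592} = x_{1 + ((592-1) mod 12)} = x_4 = 4.

4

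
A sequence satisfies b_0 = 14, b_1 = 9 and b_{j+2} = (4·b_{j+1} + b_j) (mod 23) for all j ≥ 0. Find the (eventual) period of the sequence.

16

b_0 = 14,  b_1 = 9,  b_2 = 4,  b_3 = 2,  b_4 = 12,  b_5 = 4,  b_6 = 5,  b_7 = 1,  b_8 = 9,  b_9 = 14,  b_{10} = 19,  b_{11} = 21,  b_{12} = 11,  b_{13} = 19,  b_{14} = 18,  b_{15} = 22,  b_{16} = 14,  b_{17} = 9.
Since (b_{16}, b_{17}) = (b_0, b_1) = (14, 9) (two consecutive terms determine the rest), the sequence is periodic with period 16.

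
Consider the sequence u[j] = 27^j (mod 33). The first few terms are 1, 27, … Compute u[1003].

u[0] = 1, u[1] = 27, u[2] = 3, u[3] = 15, u[4] = 9, u[5] = 12, u[6] = 27.
Since u[6] = u[1] = 27, the sequence is eventually periodic: after a pre-period of length 1 it cycles with period 5.
For j ≥ 1, u[j] depends only on (j - 1) mod 5. (1003 - 1) mod 5 = 2, so u[1003] = u[3] = 15.

15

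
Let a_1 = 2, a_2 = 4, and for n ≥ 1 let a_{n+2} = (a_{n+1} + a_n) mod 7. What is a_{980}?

We have a_1 = 2,  a_2 = 4,  a_3 = 6,  a_4 = 3,  a_5 = 2,  a_6 = 5,  a_7 = 0,  a_8 = 5,  a_9 = 5,  a_{10} = 3,  a_{11} = 1,  a_{12} = 4,  a_{13} = 5,  a_{14} = 2,  a_{15} = 0,  a_{16} = 2,  a_{17} = 2,  a_{18} = 4.
The sequence repeats with period 16.
So a_{980} = a_{1 + ((980-1) mod 16)} = a_4 = 3.

3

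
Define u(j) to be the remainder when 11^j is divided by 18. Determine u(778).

7

u(0) = 1; u(1) = 11; u(2) = 13; u(3) = 17; u(4) = 7; u(5) = 5; u(6) = 1.
Since u(6) = u(0) = 1, the sequence is periodic with period 6.
(778 - 0) mod 6 = 4, so u(778) = u(4) = 7.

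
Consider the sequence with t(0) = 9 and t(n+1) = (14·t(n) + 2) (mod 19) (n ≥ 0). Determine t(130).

2

We have t(0) = 9, t(1) = 14, t(2) = 8, t(3) = 0, t(4) = 2, t(5) = 11, t(6) = 4, t(7) = 1, t(8) = 16, t(9) = 17, t(10) = 12, t(11) = 18, t(12) = 7, t(13) = 5, t(14) = 15, t(15) = 3, t(16) = 6, t(17) = 10, t(18) = 9.
The sequence repeats with period 18.
(130 - 0) mod 18 = 4, so t(130) = t(4) = 2.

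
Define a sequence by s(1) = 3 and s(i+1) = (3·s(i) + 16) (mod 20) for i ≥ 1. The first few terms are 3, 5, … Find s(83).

Listing terms: s(1) = 3,  s(2) = 5,  s(3) = 11,  s(4) = 9,  s(5) = 3.
The sequence repeats with period 4.
(83 - 1) mod 4 = 2, so s(83) = s(3) = 11.

11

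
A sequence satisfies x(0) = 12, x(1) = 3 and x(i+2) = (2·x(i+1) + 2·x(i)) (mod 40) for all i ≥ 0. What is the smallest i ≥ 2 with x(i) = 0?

8

Computing terms: x(0) = 12, x(1) = 3, x(2) = 30, x(3) = 26, x(4) = 32, x(5) = 36, x(6) = 16, x(7) = 24, x(8) = 0, x(9) = 8, x(10) = 16, x(11) = 8, x(12) = 8, x(13) = 32, x(14) = 0, x(15) = 24, x(16) = 8, x(17) = 24, x(18) = 24, x(19) = 16, x(20) = 0, x(21) = 32, x(22) = 24, x(23) = 32, x(24) = 32, x(25) = 8, x(26) = 0, x(27) = 16, x(28) = 32, x(29) = 16, x(30) = 16, x(31) = 24.
Since (x(30), x(31)) = (x(6), x(7)) = (16, 24) (two consecutive terms determine the rest), the sequence is eventually periodic: after a pre-period of length 6 it cycles with period 24.
The value 0 first appears (with i ≥ 2) at x(8).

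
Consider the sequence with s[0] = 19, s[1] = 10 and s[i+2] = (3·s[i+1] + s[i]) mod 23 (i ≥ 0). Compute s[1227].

We have s[0] = 19,  s[1] = 10,  s[2] = 3,  s[3] = 19,  s[4] = 14,  s[5] = 15,  s[6] = 13,  s[7] = 8,  s[8] = 14,  s[9] = 4,  s[10] = 3,  s[11] = 13,  s[12] = 19,  s[13] = 1,  s[14] = 22,  s[15] = 21,  s[16] = 16,  s[17] = 0,  s[18] = 16,  s[19] = 2,  s[20] = 22,  s[21] = 22,  s[22] = 19,  s[23] = 10.
Since (s[22], s[23]) = (s[0], s[1]) = (19, 10) (two consecutive terms determine the rest), the sequence is periodic with period 22.
So s[1227] = s[0 + ((1227-0) mod 22)] = s[17] = 0.

0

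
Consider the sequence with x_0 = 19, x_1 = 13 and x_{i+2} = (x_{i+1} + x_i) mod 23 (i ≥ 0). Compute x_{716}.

10

Computing terms: x_0 = 19; x_1 = 13; x_2 = 9; x_3 = 22; x_4 = 8; x_5 = 7; x_6 = 15; x_7 = 22; x_8 = 14; x_9 = 13; x_{10} = 4; x_{11} = 17; x_{12} = 21; x_{13} = 15; x_{14} = 13; x_{15} = 5; x_{16} = 18; x_{17} = 0; x_{18} = 18; x_{19} = 18; x_{20} = 13; x_{21} = 8; x_{22} = 21; x_{23} = 6; x_{24} = 4; x_{25} = 10; x_{26} = 14; x_{27} = 1; x_{28} = 15; x_{29} = 16; x_{30} = 8; x_{31} = 1; x_{32} = 9; x_{33} = 10; x_{34} = 19; x_{35} = 6; x_{36} = 2; x_{37} = 8; x_{38} = 10; x_{39} = 18; x_{40} = 5; x_{41} = 0; x_{42} = 5; x_{43} = 5; x_{44} = 10; x_{45} = 15; x_{46} = 2; x_{47} = 17; x_{48} = 19; x_{49} = 13.
Since (x_{48}, x_{49}) = (x_0, x_1) = (19, 13) (two consecutive terms determine the rest), the sequence is periodic with period 48.
(716 - 0) mod 48 = 44, so x_{716} = x_{44} = 10.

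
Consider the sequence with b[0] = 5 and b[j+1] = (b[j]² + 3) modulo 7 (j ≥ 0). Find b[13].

0

Listing terms: b[0] = 5; b[1] = 0; b[2] = 3; b[3] = 5.
Since b[3] = b[0] = 5, the sequence is periodic with period 3.
So b[13] = b[0 + ((13-0) mod 3)] = b[1] = 0.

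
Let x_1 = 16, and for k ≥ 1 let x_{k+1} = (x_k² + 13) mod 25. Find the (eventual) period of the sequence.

Computing terms: x_1 = 16, x_2 = 19, x_3 = 24, x_4 = 14, x_5 = 9, x_6 = 19.
Since x_6 = x_2 = 19, the sequence is eventually periodic: after a pre-period of length 1 it cycles with period 4.

4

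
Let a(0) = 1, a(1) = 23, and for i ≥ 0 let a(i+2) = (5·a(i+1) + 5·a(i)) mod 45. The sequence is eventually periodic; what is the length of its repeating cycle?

9

Listing terms: a(0) = 1, a(1) = 23, a(2) = 30, a(3) = 40, a(4) = 35, a(5) = 15, a(6) = 25, a(7) = 20, a(8) = 0, a(9) = 10, a(10) = 5, a(11) = 30, a(12) = 40.
Since (a(11), a(12)) = (a(2), a(3)) = (30, 40) (two consecutive terms determine the rest), the sequence is eventually periodic: after a pre-period of length 2 it cycles with period 9.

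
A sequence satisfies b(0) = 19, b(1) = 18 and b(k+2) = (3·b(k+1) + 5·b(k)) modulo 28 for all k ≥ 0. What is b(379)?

Computing terms: b(0) = 19; b(1) = 18; b(2) = 9; b(3) = 5; b(4) = 4; b(5) = 9; b(6) = 19; b(7) = 18.
Since (b(6), b(7)) = (b(0), b(1)) = (19, 18) (two consecutive terms determine the rest), the sequence is periodic with period 6.
So b(379) = b(0 + ((379-0) mod 6)) = b(1) = 18.

18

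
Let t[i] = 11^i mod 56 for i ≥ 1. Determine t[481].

Computing terms: t[1] = 11; t[2] = 9; t[3] = 43; t[4] = 25; t[5] = 51; t[6] = 1; t[7] = 11.
Since t[7] = t[1] = 11, the sequence is periodic with period 6.
So t[481] = t[1 + ((481-1) mod 6)] = t[1] = 11.

11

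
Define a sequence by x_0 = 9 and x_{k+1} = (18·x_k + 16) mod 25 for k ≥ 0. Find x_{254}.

20

Listing terms: x_0 = 9; x_1 = 3; x_2 = 20; x_3 = 1; x_4 = 9.
Since x_4 = x_0 = 9, the sequence is periodic with period 4.
So x_{254} = x_{0 + ((254-0) mod 4)} = x_2 = 20.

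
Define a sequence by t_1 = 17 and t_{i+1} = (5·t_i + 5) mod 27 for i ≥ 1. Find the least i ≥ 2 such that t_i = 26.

13

We have t_1 = 17,  t_2 = 9,  t_3 = 23,  t_4 = 12,  t_5 = 11,  t_6 = 6,  t_7 = 8,  t_8 = 18,  t_9 = 14,  t_{10} = 21,  t_{11} = 2,  t_{12} = 15,  t_{13} = 26,  t_{14} = 0,  t_{15} = 5,  t_{16} = 3,  t_{17} = 20,  t_{18} = 24,  t_{19} = 17.
Since t_{19} = t_1 = 17, the sequence is periodic with period 18.
The value 26 first appears (with i ≥ 2) at t_{13}.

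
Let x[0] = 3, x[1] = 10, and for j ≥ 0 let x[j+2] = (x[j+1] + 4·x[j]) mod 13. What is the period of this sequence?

12

We have x[0] = 3, x[1] = 10, x[2] = 9, x[3] = 10, x[4] = 7, x[5] = 8, x[6] = 10, x[7] = 3, x[8] = 4, x[9] = 3, x[10] = 6, x[11] = 5, x[12] = 3, x[13] = 10.
Since (x[12], x[13]) = (x[0], x[1]) = (3, 10) (two consecutive terms determine the rest), the sequence is periodic with period 12.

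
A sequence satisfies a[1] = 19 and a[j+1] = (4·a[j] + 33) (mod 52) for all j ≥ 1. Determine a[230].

5

We have a[1] = 19; a[2] = 5; a[3] = 1; a[4] = 37; a[5] = 25; a[6] = 29; a[7] = 45; a[8] = 5.
Since a[8] = a[2] = 5, the sequence is eventually periodic: after a pre-period of length 1 it cycles with period 6.
For j ≥ 2, a[j] depends only on (j - 2) mod 6. (230 - 2) mod 6 = 0, so a[230] = a[2] = 5.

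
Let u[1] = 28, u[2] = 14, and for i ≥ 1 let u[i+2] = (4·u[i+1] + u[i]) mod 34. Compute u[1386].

30

u[1] = 28; u[2] = 14; u[3] = 16; u[4] = 10; u[5] = 22; u[6] = 30; u[7] = 6; u[8] = 20; u[9] = 18; u[10] = 24; u[11] = 12; u[12] = 4; u[13] = 28; u[14] = 14.
Since (u[13], u[14]) = (u[1], u[2]) = (28, 14) (two consecutive terms determine the rest), the sequence is periodic with period 12.
So u[1386] = u[1 + ((1386-1) mod 12)] = u[6] = 30.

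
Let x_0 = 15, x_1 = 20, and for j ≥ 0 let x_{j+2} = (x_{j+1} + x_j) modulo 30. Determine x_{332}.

15

Computing terms: x_0 = 15, x_1 = 20, x_2 = 5, x_3 = 25, x_4 = 0, x_5 = 25, x_6 = 25, x_7 = 20, x_8 = 15, x_9 = 5, x_{10} = 20, x_{11} = 25, x_{12} = 15, x_{13} = 10, x_{14} = 25, x_{15} = 5, x_{16} = 0, x_{17} = 5, x_{18} = 5, x_{19} = 10, x_{20} = 15, x_{21} = 25, x_{22} = 10, x_{23} = 5, x_{24} = 15, x_{25} = 20.
Since (x_{24}, x_{25}) = (x_0, x_1) = (15, 20) (two consecutive terms determine the rest), the sequence is periodic with period 24.
So x_{332} = x_{0 + ((332-0) mod 24)} = x_{20} = 15.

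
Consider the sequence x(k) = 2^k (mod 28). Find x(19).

x(1) = 2,  x(2) = 4,  x(3) = 8,  x(4) = 16,  x(5) = 4.
Since x(5) = x(2) = 4, the sequence is eventually periodic: after a pre-period of length 1 it cycles with period 3.
For k ≥ 2, x(k) depends only on (k - 2) mod 3. (19 - 2) mod 3 = 2, so x(19) = x(4) = 16.

16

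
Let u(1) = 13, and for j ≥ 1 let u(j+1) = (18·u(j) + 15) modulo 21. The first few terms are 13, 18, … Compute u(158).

Computing terms: u(1) = 13, u(2) = 18, u(3) = 3, u(4) = 6, u(5) = 18.
Since u(5) = u(2) = 18, the sequence is eventually periodic: after a pre-period of length 1 it cycles with period 3.
For j ≥ 2, u(j) depends only on (j - 2) mod 3. (158 - 2) mod 3 = 0, so u(158) = u(2) = 18.

18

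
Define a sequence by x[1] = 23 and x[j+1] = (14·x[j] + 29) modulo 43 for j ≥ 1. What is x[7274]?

13

We have x[1] = 23, x[2] = 7, x[3] = 41, x[4] = 1, x[5] = 0, x[6] = 29, x[7] = 5, x[8] = 13, x[9] = 39, x[10] = 16, x[11] = 38, x[12] = 2, x[13] = 14, x[14] = 10, x[15] = 40, x[16] = 30, x[17] = 19, x[18] = 37, x[19] = 31, x[20] = 33, x[21] = 18, x[22] = 23.
Since x[22] = x[1] = 23, the sequence is periodic with period 21.
So x[7274] = x[1 + ((7274-1) mod 21)] = x[8] = 13.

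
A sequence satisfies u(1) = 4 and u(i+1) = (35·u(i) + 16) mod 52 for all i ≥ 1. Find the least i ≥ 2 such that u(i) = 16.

3

Computing terms: u(1) = 4,  u(2) = 0,  u(3) = 16,  u(4) = 4.
Since u(4) = u(1) = 4, the sequence is periodic with period 3.
The value 16 first appears (with i ≥ 2) at u(3).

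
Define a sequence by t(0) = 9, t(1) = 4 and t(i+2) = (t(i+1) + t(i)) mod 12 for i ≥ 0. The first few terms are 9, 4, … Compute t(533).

Computing terms: t(0) = 9,  t(1) = 4,  t(2) = 1,  t(3) = 5,  t(4) = 6,  t(5) = 11,  t(6) = 5,  t(7) = 4,  t(8) = 9,  t(9) = 1,  t(10) = 10,  t(11) = 11,  t(12) = 9,  t(13) = 8,  t(14) = 5,  t(15) = 1,  t(16) = 6,  t(17) = 7,  t(18) = 1,  t(19) = 8,  t(20) = 9,  t(21) = 5,  t(22) = 2,  t(23) = 7,  t(24) = 9,  t(25) = 4.
Since (t(24), t(25)) = (t(0), t(1)) = (9, 4) (two consecutive terms determine the rest), the sequence is periodic with period 24.
So t(533) = t(0 + ((533-0) mod 24)) = t(5) = 11.

11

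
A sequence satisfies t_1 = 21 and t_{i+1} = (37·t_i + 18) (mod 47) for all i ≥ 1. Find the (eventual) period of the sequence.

Computing terms: t_1 = 21, t_2 = 43, t_3 = 11, t_4 = 2, t_5 = 45, t_6 = 38, t_7 = 14, t_8 = 19, t_9 = 16, t_{10} = 46, t_{11} = 28, t_{12} = 20, t_{13} = 6, t_{14} = 5, t_{15} = 15, t_{16} = 9, t_{17} = 22, t_{18} = 33, t_{19} = 17, t_{20} = 36, t_{21} = 34, t_{22} = 7, t_{23} = 42, t_{24} = 21.
Since t_{24} = t_1 = 21, the sequence is periodic with period 23.

23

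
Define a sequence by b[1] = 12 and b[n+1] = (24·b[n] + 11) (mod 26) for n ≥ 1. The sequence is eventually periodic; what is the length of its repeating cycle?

We have b[1] = 12, b[2] = 13, b[3] = 11, b[4] = 15, b[5] = 7, b[6] = 23, b[7] = 17, b[8] = 3, b[9] = 5, b[10] = 1, b[11] = 9, b[12] = 19, b[13] = 25, b[14] = 13.
Since b[14] = b[2] = 13, the sequence is eventually periodic: after a pre-period of length 1 it cycles with period 12.

12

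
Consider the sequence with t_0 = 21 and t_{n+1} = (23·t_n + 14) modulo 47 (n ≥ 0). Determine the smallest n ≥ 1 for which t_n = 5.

37

We have t_0 = 21, t_1 = 27, t_2 = 24, t_3 = 2, t_4 = 13, t_5 = 31, t_6 = 22, t_7 = 3, t_8 = 36, t_9 = 43, t_{10} = 16, t_{11} = 6, t_{12} = 11, t_{13} = 32, t_{14} = 45, t_{15} = 15, t_{16} = 30, t_{17} = 46, t_{18} = 38, t_{19} = 42, t_{20} = 40, t_{21} = 41, t_{22} = 17, t_{23} = 29, t_{24} = 23, t_{25} = 26, t_{26} = 1, t_{27} = 37, t_{28} = 19, t_{29} = 28, t_{30} = 0, t_{31} = 14, t_{32} = 7, t_{33} = 34, t_{34} = 44, t_{35} = 39, t_{36} = 18, t_{37} = 5, t_{38} = 35, t_{39} = 20, t_{40} = 4, t_{41} = 12, t_{42} = 8, t_{43} = 10, t_{44} = 9, t_{45} = 33, t_{46} = 21.
Since t_{46} = t_0 = 21, the sequence is periodic with period 46.
The value 5 first appears (with n ≥ 1) at t_{37}.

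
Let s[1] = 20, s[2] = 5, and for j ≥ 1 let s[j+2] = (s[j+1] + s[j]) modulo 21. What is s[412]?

Listing terms: s[1] = 20; s[2] = 5; s[3] = 4; s[4] = 9; s[5] = 13; s[6] = 1; s[7] = 14; s[8] = 15; s[9] = 8; s[10] = 2; s[11] = 10; s[12] = 12; s[13] = 1; s[14] = 13; s[15] = 14; s[16] = 6; s[17] = 20; s[18] = 5.
The sequence repeats with period 16.
So s[412] = s[1 + ((412-1) mod 16)] = s[12] = 12.

12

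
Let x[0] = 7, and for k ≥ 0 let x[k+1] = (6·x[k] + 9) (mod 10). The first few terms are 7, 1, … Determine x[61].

Listing terms: x[0] = 7; x[1] = 1; x[2] = 5; x[3] = 9; x[4] = 3; x[5] = 7.
Since x[5] = x[0] = 7, the sequence is periodic with period 5.
(61 - 0) mod 5 = 1, so x[61] = x[1] = 1.

1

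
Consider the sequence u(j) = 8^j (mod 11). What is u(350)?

1

Computing terms: u(0) = 1,  u(1) = 8,  u(2) = 9,  u(3) = 6,  u(4) = 4,  u(5) = 10,  u(6) = 3,  u(7) = 2,  u(8) = 5,  u(9) = 7,  u(10) = 1.
The sequence repeats with period 10.
So u(350) = u(0 + ((350-0) mod 10)) = u(0) = 1.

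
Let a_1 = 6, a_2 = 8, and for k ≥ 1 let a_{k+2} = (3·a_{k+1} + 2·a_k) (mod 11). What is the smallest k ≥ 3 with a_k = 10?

We have a_1 = 6, a_2 = 8, a_3 = 3, a_4 = 3, a_5 = 4, a_6 = 7, a_7 = 7, a_8 = 2, a_9 = 9, a_{10} = 9, a_{11} = 1, a_{12} = 10, a_{13} = 10, a_{14} = 6, a_{15} = 5, a_{16} = 5, a_{17} = 3, a_{18} = 8, a_{19} = 8, a_{20} = 7, a_{21} = 4, a_{22} = 4, a_{23} = 9, a_{24} = 2, a_{25} = 2, a_{26} = 10, a_{27} = 1, a_{28} = 1, a_{29} = 5, a_{30} = 6, a_{31} = 6, a_{32} = 8.
The sequence repeats with period 30.
The value 10 first appears (with k ≥ 3) at a_{12}.

12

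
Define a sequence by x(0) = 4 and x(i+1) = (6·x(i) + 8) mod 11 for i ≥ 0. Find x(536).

Listing terms: x(0) = 4, x(1) = 10, x(2) = 2, x(3) = 9, x(4) = 7, x(5) = 6, x(6) = 0, x(7) = 8, x(8) = 1, x(9) = 3, x(10) = 4.
The sequence repeats with period 10.
So x(536) = x(0 + ((536-0) mod 10)) = x(6) = 0.

0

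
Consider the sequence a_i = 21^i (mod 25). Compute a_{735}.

1

Computing terms: a_0 = 1,  a_1 = 21,  a_2 = 16,  a_3 = 11,  a_4 = 6,  a_5 = 1.
The sequence repeats with period 5.
So a_{735} = a_{0 + ((735-0) mod 5)} = a_0 = 1.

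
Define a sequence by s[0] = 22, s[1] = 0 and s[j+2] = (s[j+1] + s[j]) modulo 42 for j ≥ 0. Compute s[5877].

24

We have s[0] = 22,  s[1] = 0,  s[2] = 22,  s[3] = 22,  s[4] = 2,  s[5] = 24,  s[6] = 26,  s[7] = 8,  s[8] = 34,  s[9] = 0,  s[10] = 34,  s[11] = 34,  s[12] = 26,  s[13] = 18,  s[14] = 2,  s[15] = 20,  s[16] = 22,  s[17] = 0.
The sequence repeats with period 16.
So s[5877] = s[0 + ((5877-0) mod 16)] = s[5] = 24.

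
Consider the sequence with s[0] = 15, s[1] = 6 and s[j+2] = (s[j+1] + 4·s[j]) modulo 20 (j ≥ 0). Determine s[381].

Computing terms: s[0] = 15, s[1] = 6, s[2] = 6, s[3] = 10, s[4] = 14, s[5] = 14, s[6] = 10, s[7] = 6, s[8] = 6.
Since (s[7], s[8]) = (s[1], s[2]) = (6, 6) (two consecutive terms determine the rest), the sequence is eventually periodic: after a pre-period of length 1 it cycles with period 6.
For j ≥ 1, s[j] depends only on (j - 1) mod 6. (381 - 1) mod 6 = 2, so s[381] = s[3] = 10.

10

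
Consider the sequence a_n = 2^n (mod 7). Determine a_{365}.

Computing terms: a_1 = 2; a_2 = 4; a_3 = 1; a_4 = 2.
The sequence repeats with period 3.
(365 - 1) mod 3 = 1, so a_{365} = a_2 = 4.

4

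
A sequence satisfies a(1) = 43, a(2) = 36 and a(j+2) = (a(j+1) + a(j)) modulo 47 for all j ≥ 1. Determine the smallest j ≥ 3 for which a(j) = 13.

Computing terms: a(1) = 43; a(2) = 36; a(3) = 32; a(4) = 21; a(5) = 6; a(6) = 27; a(7) = 33; a(8) = 13; a(9) = 46; a(10) = 12; a(11) = 11; a(12) = 23; a(13) = 34; a(14) = 10; a(15) = 44; a(16) = 7; a(17) = 4; a(18) = 11; a(19) = 15; a(20) = 26; a(21) = 41; a(22) = 20; a(23) = 14; a(24) = 34; a(25) = 1; a(26) = 35; a(27) = 36; a(28) = 24; a(29) = 13; a(30) = 37; a(31) = 3; a(32) = 40; a(33) = 43; a(34) = 36.
Since (a(33), a(34)) = (a(1), a(2)) = (43, 36) (two consecutive terms determine the rest), the sequence is periodic with period 32.
The value 13 first appears (with j ≥ 3) at a(8).

8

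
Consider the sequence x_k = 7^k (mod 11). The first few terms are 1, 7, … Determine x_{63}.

x_0 = 1; x_1 = 7; x_2 = 5; x_3 = 2; x_4 = 3; x_5 = 10; x_6 = 4; x_7 = 6; x_8 = 9; x_9 = 8; x_{10} = 1.
Since x_{10} = x_0 = 1, the sequence is periodic with period 10.
So x_{63} = x_{0 + ((63-0) mod 10)} = x_3 = 2.

2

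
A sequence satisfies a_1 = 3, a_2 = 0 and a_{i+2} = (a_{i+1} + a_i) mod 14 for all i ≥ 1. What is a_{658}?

7

a_1 = 3,  a_2 = 0,  a_3 = 3,  a_4 = 3,  a_5 = 6,  a_6 = 9,  a_7 = 1,  a_8 = 10,  a_9 = 11,  a_{10} = 7,  a_{11} = 4,  a_{12} = 11,  a_{13} = 1,  a_{14} = 12,  a_{15} = 13,  a_{16} = 11,  a_{17} = 10,  a_{18} = 7,  a_{19} = 3,  a_{20} = 10,  a_{21} = 13,  a_{22} = 9,  a_{23} = 8,  a_{24} = 3,  a_{25} = 11,  a_{26} = 0,  a_{27} = 11,  a_{28} = 11,  a_{29} = 8,  a_{30} = 5,  a_{31} = 13,  a_{32} = 4,  a_{33} = 3,  a_{34} = 7,  a_{35} = 10,  a_{36} = 3,  a_{37} = 13,  a_{38} = 2,  a_{39} = 1,  a_{40} = 3,  a_{41} = 4,  a_{42} = 7,  a_{43} = 11,  a_{44} = 4,  a_{45} = 1,  a_{46} = 5,  a_{47} = 6,  a_{48} = 11,  a_{49} = 3,  a_{50} = 0.
The sequence repeats with period 48.
(658 - 1) mod 48 = 33, so a_{658} = a_{34} = 7.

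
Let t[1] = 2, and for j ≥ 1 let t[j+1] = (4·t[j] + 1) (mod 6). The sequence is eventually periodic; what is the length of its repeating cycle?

Computing terms: t[1] = 2,  t[2] = 3,  t[3] = 1,  t[4] = 5,  t[5] = 3.
Since t[5] = t[2] = 3, the sequence is eventually periodic: after a pre-period of length 1 it cycles with period 3.

3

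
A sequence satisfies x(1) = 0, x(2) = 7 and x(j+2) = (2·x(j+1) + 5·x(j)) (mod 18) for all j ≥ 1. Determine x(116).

7

Listing terms: x(1) = 0; x(2) = 7; x(3) = 14; x(4) = 9; x(5) = 16; x(6) = 5; x(7) = 0; x(8) = 7.
The sequence repeats with period 6.
So x(116) = x(1 + ((116-1) mod 6)) = x(2) = 7.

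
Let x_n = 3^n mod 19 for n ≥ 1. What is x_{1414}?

16

We have x_1 = 3; x_2 = 9; x_3 = 8; x_4 = 5; x_5 = 15; x_6 = 7; x_7 = 2; x_8 = 6; x_9 = 18; x_{10} = 16; x_{11} = 10; x_{12} = 11; x_{13} = 14; x_{14} = 4; x_{15} = 12; x_{16} = 17; x_{17} = 13; x_{18} = 1; x_{19} = 3.
The sequence repeats with period 18.
So x_{1414} = x_{1 + ((1414-1) mod 18)} = x_{10} = 16.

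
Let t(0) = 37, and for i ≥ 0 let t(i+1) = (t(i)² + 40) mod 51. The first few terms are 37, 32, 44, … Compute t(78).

38

We have t(0) = 37,  t(1) = 32,  t(2) = 44,  t(3) = 38,  t(4) = 5,  t(5) = 14,  t(6) = 32.
Since t(6) = t(1) = 32, the sequence is eventually periodic: after a pre-period of length 1 it cycles with period 5.
For i ≥ 1, t(i) depends only on (i - 1) mod 5. (78 - 1) mod 5 = 2, so t(78) = t(3) = 38.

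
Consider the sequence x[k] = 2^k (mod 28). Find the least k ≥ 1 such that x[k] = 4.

2

We have x[0] = 1, x[1] = 2, x[2] = 4, x[3] = 8, x[4] = 16, x[5] = 4.
Since x[5] = x[2] = 4, the sequence is eventually periodic: after a pre-period of length 2 it cycles with period 3.
The value 4 first appears (with k ≥ 1) at x[2].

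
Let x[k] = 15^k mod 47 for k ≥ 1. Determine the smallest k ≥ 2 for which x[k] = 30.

Listing terms: x[1] = 15,  x[2] = 37,  x[3] = 38,  x[4] = 6,  x[5] = 43,  x[6] = 34,  x[7] = 40,  x[8] = 36,  x[9] = 23,  x[10] = 16,  x[11] = 5,  x[12] = 28,  x[13] = 44,  x[14] = 2,  x[15] = 30,  x[16] = 27,  x[17] = 29,  x[18] = 12,  x[19] = 39,  x[20] = 21,  x[21] = 33,  x[22] = 25,  x[23] = 46,  x[24] = 32,  x[25] = 10,  x[26] = 9,  x[27] = 41,  x[28] = 4,  x[29] = 13,  x[30] = 7,  x[31] = 11,  x[32] = 24,  x[33] = 31,  x[34] = 42,  x[35] = 19,  x[36] = 3,  x[37] = 45,  x[38] = 17,  x[39] = 20,  x[40] = 18,  x[41] = 35,  x[42] = 8,  x[43] = 26,  x[44] = 14,  x[45] = 22,  x[46] = 1,  x[47] = 15.
The sequence repeats with period 46.
The value 30 first appears (with k ≥ 2) at x[15].

15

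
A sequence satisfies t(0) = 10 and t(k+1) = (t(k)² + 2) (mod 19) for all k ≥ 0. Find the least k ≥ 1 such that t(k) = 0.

Listing terms: t(0) = 10,  t(1) = 7,  t(2) = 13,  t(3) = 0,  t(4) = 2,  t(5) = 6,  t(6) = 0.
Since t(6) = t(3) = 0, the sequence is eventually periodic: after a pre-period of length 3 it cycles with period 3.
The value 0 first appears (with k ≥ 1) at t(3).

3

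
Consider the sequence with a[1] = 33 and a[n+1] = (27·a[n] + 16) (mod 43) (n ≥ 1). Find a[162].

a[1] = 33,  a[2] = 4,  a[3] = 38,  a[4] = 10,  a[5] = 28,  a[6] = 41,  a[7] = 5,  a[8] = 22,  a[9] = 8,  a[10] = 17,  a[11] = 2,  a[12] = 27,  a[13] = 14,  a[14] = 7,  a[15] = 33.
Since a[15] = a[1] = 33, the sequence is periodic with period 14.
(162 - 1) mod 14 = 7, so a[162] = a[8] = 22.

22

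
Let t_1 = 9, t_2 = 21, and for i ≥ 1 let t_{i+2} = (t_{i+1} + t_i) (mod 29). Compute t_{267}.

We have t_1 = 9; t_2 = 21; t_3 = 1; t_4 = 22; t_5 = 23; t_6 = 16; t_7 = 10; t_8 = 26; t_9 = 7; t_{10} = 4; t_{11} = 11; t_{12} = 15; t_{13} = 26; t_{14} = 12; t_{15} = 9; t_{16} = 21.
Since (t_{15}, t_{16}) = (t_1, t_2) = (9, 21) (two consecutive terms determine the rest), the sequence is periodic with period 14.
(267 - 1) mod 14 = 0, so t_{267} = t_1 = 9.

9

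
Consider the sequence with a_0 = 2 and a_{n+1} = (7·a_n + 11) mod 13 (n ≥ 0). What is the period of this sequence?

12

a_0 = 2,  a_1 = 12,  a_2 = 4,  a_3 = 0,  a_4 = 11,  a_5 = 10,  a_6 = 3,  a_7 = 6,  a_8 = 1,  a_9 = 5,  a_{10} = 7,  a_{11} = 8,  a_{12} = 2.
Since a_{12} = a_0 = 2, the sequence is periodic with period 12.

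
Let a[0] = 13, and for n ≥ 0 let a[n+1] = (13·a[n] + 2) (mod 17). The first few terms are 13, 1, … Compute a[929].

Listing terms: a[0] = 13,  a[1] = 1,  a[2] = 15,  a[3] = 10,  a[4] = 13.
Since a[4] = a[0] = 13, the sequence is periodic with period 4.
So a[929] = a[0 + ((929-0) mod 4)] = a[1] = 1.

1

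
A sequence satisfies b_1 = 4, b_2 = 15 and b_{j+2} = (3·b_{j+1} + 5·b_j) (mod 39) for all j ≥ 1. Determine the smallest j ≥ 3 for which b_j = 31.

9

b_1 = 4; b_2 = 15; b_3 = 26; b_4 = 36; b_5 = 4; b_6 = 36; b_7 = 11; b_8 = 18; b_9 = 31; b_{10} = 27; b_{11} = 2; b_{12} = 24; b_{13} = 4; b_{14} = 15.
Since (b_{13}, b_{14}) = (b_1, b_2) = (4, 15) (two consecutive terms determine the rest), the sequence is periodic with period 12.
The value 31 first appears (with j ≥ 3) at b_9.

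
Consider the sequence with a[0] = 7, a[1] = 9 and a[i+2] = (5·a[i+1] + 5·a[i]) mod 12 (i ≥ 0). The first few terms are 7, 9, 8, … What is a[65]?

2

We have a[0] = 7; a[1] = 9; a[2] = 8; a[3] = 1; a[4] = 9; a[5] = 2; a[6] = 7; a[7] = 9.
The sequence repeats with period 6.
So a[65] = a[0 + ((65-0) mod 6)] = a[5] = 2.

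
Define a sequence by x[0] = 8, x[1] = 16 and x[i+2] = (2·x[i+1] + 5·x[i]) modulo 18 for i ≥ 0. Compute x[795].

8

x[0] = 8; x[1] = 16; x[2] = 0; x[3] = 8; x[4] = 16.
The sequence repeats with period 3.
So x[795] = x[0 + ((795-0) mod 3)] = x[0] = 8.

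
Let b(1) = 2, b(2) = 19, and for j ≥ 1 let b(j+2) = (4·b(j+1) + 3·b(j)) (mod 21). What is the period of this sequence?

Computing terms: b(1) = 2; b(2) = 19; b(3) = 19; b(4) = 7; b(5) = 1; b(6) = 4; b(7) = 19; b(8) = 4; b(9) = 10; b(10) = 10; b(11) = 7; b(12) = 16; b(13) = 1; b(14) = 10; b(15) = 1; b(16) = 13; b(17) = 13; b(18) = 7; b(19) = 4; b(20) = 16; b(21) = 13; b(22) = 16; b(23) = 19; b(24) = 19.
Since (b(23), b(24)) = (b(2), b(3)) = (19, 19) (two consecutive terms determine the rest), the sequence is eventually periodic: after a pre-period of length 1 it cycles with period 21.

21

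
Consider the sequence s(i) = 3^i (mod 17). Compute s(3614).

We have s(1) = 3; s(2) = 9; s(3) = 10; s(4) = 13; s(5) = 5; s(6) = 15; s(7) = 11; s(8) = 16; s(9) = 14; s(10) = 8; s(11) = 7; s(12) = 4; s(13) = 12; s(14) = 2; s(15) = 6; s(16) = 1; s(17) = 3.
The sequence repeats with period 16.
(3614 - 1) mod 16 = 13, so s(3614) = s(14) = 2.

2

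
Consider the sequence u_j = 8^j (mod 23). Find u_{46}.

Computing terms: u_1 = 8,  u_2 = 18,  u_3 = 6,  u_4 = 2,  u_5 = 16,  u_6 = 13,  u_7 = 12,  u_8 = 4,  u_9 = 9,  u_{10} = 3,  u_{11} = 1,  u_{12} = 8.
The sequence repeats with period 11.
So u_{46} = u_{1 + ((46-1) mod 11)} = u_2 = 18.

18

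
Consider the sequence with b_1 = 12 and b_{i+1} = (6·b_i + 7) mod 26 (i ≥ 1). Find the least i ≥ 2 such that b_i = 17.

b_1 = 12,  b_2 = 1,  b_3 = 13,  b_4 = 7,  b_5 = 23,  b_6 = 15,  b_7 = 19,  b_8 = 17,  b_9 = 5,  b_{10} = 11,  b_{11} = 21,  b_{12} = 3,  b_{13} = 25,  b_{14} = 1.
Since b_{14} = b_2 = 1, the sequence is eventually periodic: after a pre-period of length 1 it cycles with period 12.
The value 17 first appears (with i ≥ 2) at b_8.

8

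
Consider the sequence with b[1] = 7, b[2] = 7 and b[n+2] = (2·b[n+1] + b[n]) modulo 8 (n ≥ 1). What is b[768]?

1

Computing terms: b[1] = 7, b[2] = 7, b[3] = 5, b[4] = 1, b[5] = 7, b[6] = 7.
The sequence repeats with period 4.
So b[768] = b[1 + ((768-1) mod 4)] = b[4] = 1.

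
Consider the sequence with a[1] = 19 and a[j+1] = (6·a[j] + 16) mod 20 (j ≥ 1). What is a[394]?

12

a[1] = 19,  a[2] = 10,  a[3] = 16,  a[4] = 12,  a[5] = 8,  a[6] = 4,  a[7] = 0,  a[8] = 16.
Since a[8] = a[3] = 16, the sequence is eventually periodic: after a pre-period of length 2 it cycles with period 5.
For j ≥ 3, a[j] depends only on (j - 3) mod 5. (394 - 3) mod 5 = 1, so a[394] = a[4] = 12.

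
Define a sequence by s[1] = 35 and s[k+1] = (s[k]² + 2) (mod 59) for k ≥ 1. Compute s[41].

24

We have s[1] = 35, s[2] = 47, s[3] = 28, s[4] = 19, s[5] = 9, s[6] = 24, s[7] = 47.
Since s[7] = s[2] = 47, the sequence is eventually periodic: after a pre-period of length 1 it cycles with period 5.
For k ≥ 2, s[k] depends only on (k - 2) mod 5. (41 - 2) mod 5 = 4, so s[41] = s[6] = 24.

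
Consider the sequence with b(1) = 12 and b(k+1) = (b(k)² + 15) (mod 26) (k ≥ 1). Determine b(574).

We have b(1) = 12,  b(2) = 3,  b(3) = 24,  b(4) = 19,  b(5) = 12.
The sequence repeats with period 4.
(574 - 1) mod 4 = 1, so b(574) = b(2) = 3.

3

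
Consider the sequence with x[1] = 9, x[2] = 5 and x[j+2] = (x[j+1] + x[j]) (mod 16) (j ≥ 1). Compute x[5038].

Listing terms: x[1] = 9, x[2] = 5, x[3] = 14, x[4] = 3, x[5] = 1, x[6] = 4, x[7] = 5, x[8] = 9, x[9] = 14, x[10] = 7, x[11] = 5, x[12] = 12, x[13] = 1, x[14] = 13, x[15] = 14, x[16] = 11, x[17] = 9, x[18] = 4, x[19] = 13, x[20] = 1, x[21] = 14, x[22] = 15, x[23] = 13, x[24] = 12, x[25] = 9, x[26] = 5.
The sequence repeats with period 24.
(5038 - 1) mod 24 = 21, so x[5038] = x[22] = 15.

15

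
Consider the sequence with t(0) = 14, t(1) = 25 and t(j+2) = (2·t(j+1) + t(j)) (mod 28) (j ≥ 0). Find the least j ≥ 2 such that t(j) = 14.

We have t(0) = 14; t(1) = 25; t(2) = 8; t(3) = 13; t(4) = 6; t(5) = 25; t(6) = 0; t(7) = 25; t(8) = 22; t(9) = 13; t(10) = 20; t(11) = 25; t(12) = 14; t(13) = 25.
The sequence repeats with period 12.
The value 14 next appears (with j ≥ 2) at t(12).

12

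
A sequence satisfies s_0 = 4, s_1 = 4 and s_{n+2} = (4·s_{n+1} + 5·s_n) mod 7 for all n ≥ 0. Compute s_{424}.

3

Listing terms: s_0 = 4, s_1 = 4, s_2 = 1, s_3 = 3, s_4 = 3, s_5 = 6, s_6 = 4, s_7 = 4.
The sequence repeats with period 6.
(424 - 0) mod 6 = 4, so s_{424} = s_4 = 3.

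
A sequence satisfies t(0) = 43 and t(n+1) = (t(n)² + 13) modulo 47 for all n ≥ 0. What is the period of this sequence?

5

We have t(0) = 43; t(1) = 29; t(2) = 8; t(3) = 30; t(4) = 20; t(5) = 37; t(6) = 19; t(7) = 45; t(8) = 17; t(9) = 20.
Since t(9) = t(4) = 20, the sequence is eventually periodic: after a pre-period of length 4 it cycles with period 5.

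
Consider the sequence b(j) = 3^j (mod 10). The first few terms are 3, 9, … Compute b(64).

Computing terms: b(1) = 3, b(2) = 9, b(3) = 7, b(4) = 1, b(5) = 3.
The sequence repeats with period 4.
So b(64) = b(1 + ((64-1) mod 4)) = b(4) = 1.

1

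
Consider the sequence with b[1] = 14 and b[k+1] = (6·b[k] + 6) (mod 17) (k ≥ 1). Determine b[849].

b[1] = 14,  b[2] = 5,  b[3] = 2,  b[4] = 1,  b[5] = 12,  b[6] = 10,  b[7] = 15,  b[8] = 11,  b[9] = 4,  b[10] = 13,  b[11] = 16,  b[12] = 0,  b[13] = 6,  b[14] = 8,  b[15] = 3,  b[16] = 7,  b[17] = 14.
The sequence repeats with period 16.
So b[849] = b[1 + ((849-1) mod 16)] = b[1] = 14.

14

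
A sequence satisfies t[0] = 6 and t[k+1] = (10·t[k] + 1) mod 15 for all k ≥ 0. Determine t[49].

1

Listing terms: t[0] = 6; t[1] = 1; t[2] = 11; t[3] = 6.
The sequence repeats with period 3.
So t[49] = t[0 + ((49-0) mod 3)] = t[1] = 1.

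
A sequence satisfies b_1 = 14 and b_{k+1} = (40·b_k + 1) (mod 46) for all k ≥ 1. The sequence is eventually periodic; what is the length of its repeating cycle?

22

Computing terms: b_1 = 14; b_2 = 9; b_3 = 39; b_4 = 43; b_5 = 19; b_6 = 25; b_7 = 35; b_8 = 21; b_9 = 13; b_{10} = 15; b_{11} = 3; b_{12} = 29; b_{13} = 11; b_{14} = 27; b_{15} = 23; b_{16} = 1; b_{17} = 41; b_{18} = 31; b_{19} = 45; b_{20} = 7; b_{21} = 5; b_{22} = 17; b_{23} = 37; b_{24} = 9.
Since b_{24} = b_2 = 9, the sequence is eventually periodic: after a pre-period of length 1 it cycles with period 22.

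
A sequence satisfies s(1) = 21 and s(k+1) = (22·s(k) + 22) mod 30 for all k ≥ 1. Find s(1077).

26

Computing terms: s(1) = 21; s(2) = 4; s(3) = 20; s(4) = 12; s(5) = 16; s(6) = 14; s(7) = 0; s(8) = 22; s(9) = 26; s(10) = 24; s(11) = 10; s(12) = 2; s(13) = 6; s(14) = 4.
Since s(14) = s(2) = 4, the sequence is eventually periodic: after a pre-period of length 1 it cycles with period 12.
For k ≥ 2, s(k) depends only on (k - 2) mod 12. (1077 - 2) mod 12 = 7, so s(1077) = s(9) = 26.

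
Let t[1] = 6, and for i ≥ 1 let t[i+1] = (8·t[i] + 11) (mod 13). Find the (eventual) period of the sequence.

4

We have t[1] = 6; t[2] = 7; t[3] = 2; t[4] = 1; t[5] = 6.
The sequence repeats with period 4.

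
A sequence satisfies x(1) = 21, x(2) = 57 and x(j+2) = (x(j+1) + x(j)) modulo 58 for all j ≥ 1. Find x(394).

57

x(1) = 21; x(2) = 57; x(3) = 20; x(4) = 19; x(5) = 39; x(6) = 0; x(7) = 39; x(8) = 39; x(9) = 20; x(10) = 1; x(11) = 21; x(12) = 22; x(13) = 43; x(14) = 7; x(15) = 50; x(16) = 57; x(17) = 49; x(18) = 48; x(19) = 39; x(20) = 29; x(21) = 10; x(22) = 39; x(23) = 49; x(24) = 30; x(25) = 21; x(26) = 51; x(27) = 14; x(28) = 7; x(29) = 21; x(30) = 28; x(31) = 49; x(32) = 19; x(33) = 10; x(34) = 29; x(35) = 39; x(36) = 10; x(37) = 49; x(38) = 1; x(39) = 50; x(40) = 51; x(41) = 43; x(42) = 36; x(43) = 21; x(44) = 57.
Since (x(43), x(44)) = (x(1), x(2)) = (21, 57) (two consecutive terms determine the rest), the sequence is periodic with period 42.
So x(394) = x(1 + ((394-1) mod 42)) = x(16) = 57.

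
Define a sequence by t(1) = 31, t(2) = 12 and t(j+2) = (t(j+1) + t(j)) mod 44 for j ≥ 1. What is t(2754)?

33

Computing terms: t(1) = 31,  t(2) = 12,  t(3) = 43,  t(4) = 11,  t(5) = 10,  t(6) = 21,  t(7) = 31,  t(8) = 8,  t(9) = 39,  t(10) = 3,  t(11) = 42,  t(12) = 1,  t(13) = 43,  t(14) = 0,  t(15) = 43,  t(16) = 43,  t(17) = 42,  t(18) = 41,  t(19) = 39,  t(20) = 36,  t(21) = 31,  t(22) = 23,  t(23) = 10,  t(24) = 33,  t(25) = 43,  t(26) = 32,  t(27) = 31,  t(28) = 19,  t(29) = 6,  t(30) = 25,  t(31) = 31,  t(32) = 12.
Since (t(31), t(32)) = (t(1), t(2)) = (31, 12) (two consecutive terms determine the rest), the sequence is periodic with period 30.
(2754 - 1) mod 30 = 23, so t(2754) = t(24) = 33.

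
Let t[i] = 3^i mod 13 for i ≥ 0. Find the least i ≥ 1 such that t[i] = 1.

t[0] = 1; t[1] = 3; t[2] = 9; t[3] = 1.
The sequence repeats with period 3.
The value 1 next appears (with i ≥ 1) at t[3].

3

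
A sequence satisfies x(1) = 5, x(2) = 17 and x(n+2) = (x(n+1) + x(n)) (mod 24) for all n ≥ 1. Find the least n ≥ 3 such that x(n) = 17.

7

Computing terms: x(1) = 5; x(2) = 17; x(3) = 22; x(4) = 15; x(5) = 13; x(6) = 4; x(7) = 17; x(8) = 21; x(9) = 14; x(10) = 11; x(11) = 1; x(12) = 12; x(13) = 13; x(14) = 1; x(15) = 14; x(16) = 15; x(17) = 5; x(18) = 20; x(19) = 1; x(20) = 21; x(21) = 22; x(22) = 19; x(23) = 17; x(24) = 12; x(25) = 5; x(26) = 17.
The sequence repeats with period 24.
The value 17 first appears (with n ≥ 3) at x(7).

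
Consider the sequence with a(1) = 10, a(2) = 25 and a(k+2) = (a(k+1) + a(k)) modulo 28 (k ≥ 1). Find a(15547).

We have a(1) = 10, a(2) = 25, a(3) = 7, a(4) = 4, a(5) = 11, a(6) = 15, a(7) = 26, a(8) = 13, a(9) = 11, a(10) = 24, a(11) = 7, a(12) = 3, a(13) = 10, a(14) = 13, a(15) = 23, a(16) = 8, a(17) = 3, a(18) = 11, a(19) = 14, a(20) = 25, a(21) = 11, a(22) = 8, a(23) = 19, a(24) = 27, a(25) = 18, a(26) = 17, a(27) = 7, a(28) = 24, a(29) = 3, a(30) = 27, a(31) = 2, a(32) = 1, a(33) = 3, a(34) = 4, a(35) = 7, a(36) = 11, a(37) = 18, a(38) = 1, a(39) = 19, a(40) = 20, a(41) = 11, a(42) = 3, a(43) = 14, a(44) = 17, a(45) = 3, a(46) = 20, a(47) = 23, a(48) = 15, a(49) = 10, a(50) = 25.
The sequence repeats with period 48.
(15547 - 1) mod 48 = 42, so a(15547) = a(43) = 14.

14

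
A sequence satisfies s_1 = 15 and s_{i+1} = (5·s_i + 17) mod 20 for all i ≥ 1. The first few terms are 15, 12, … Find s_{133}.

Listing terms: s_1 = 15,  s_2 = 12,  s_3 = 17,  s_4 = 2,  s_5 = 7,  s_6 = 12.
Since s_6 = s_2 = 12, the sequence is eventually periodic: after a pre-period of length 1 it cycles with period 4.
For i ≥ 2, s_i depends only on (i - 2) mod 4. (133 - 2) mod 4 = 3, so s_{133} = s_5 = 7.

7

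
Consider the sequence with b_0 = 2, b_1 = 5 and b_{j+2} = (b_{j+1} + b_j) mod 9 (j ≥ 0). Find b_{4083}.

3

Listing terms: b_0 = 2,  b_1 = 5,  b_2 = 7,  b_3 = 3,  b_4 = 1,  b_5 = 4,  b_6 = 5,  b_7 = 0,  b_8 = 5,  b_9 = 5,  b_{10} = 1,  b_{11} = 6,  b_{12} = 7,  b_{13} = 4,  b_{14} = 2,  b_{15} = 6,  b_{16} = 8,  b_{17} = 5,  b_{18} = 4,  b_{19} = 0,  b_{20} = 4,  b_{21} = 4,  b_{22} = 8,  b_{23} = 3,  b_{24} = 2,  b_{25} = 5.
Since (b_{24}, b_{25}) = (b_0, b_1) = (2, 5) (two consecutive terms determine the rest), the sequence is periodic with period 24.
So b_{4083} = b_{0 + ((4083-0) mod 24)} = b_3 = 3.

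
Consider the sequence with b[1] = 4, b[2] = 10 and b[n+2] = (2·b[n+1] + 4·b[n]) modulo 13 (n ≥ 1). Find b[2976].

We have b[1] = 4,  b[2] = 10,  b[3] = 10,  b[4] = 8,  b[5] = 4,  b[6] = 1,  b[7] = 5,  b[8] = 1,  b[9] = 9,  b[10] = 9,  b[11] = 2,  b[12] = 1,  b[13] = 10,  b[14] = 11,  b[15] = 10,  b[16] = 12,  b[17] = 12,  b[18] = 7,  b[19] = 10,  b[20] = 9,  b[21] = 6,  b[22] = 9,  b[23] = 3,  b[24] = 3,  b[25] = 5,  b[26] = 9,  b[27] = 12,  b[28] = 8,  b[29] = 12,  b[30] = 4,  b[31] = 4,  b[32] = 11,  b[33] = 12,  b[34] = 3,  b[35] = 2,  b[36] = 3,  b[37] = 1,  b[38] = 1,  b[39] = 6,  b[40] = 3,  b[41] = 4,  b[42] = 7,  b[43] = 4,  b[44] = 10.
Since (b[43], b[44]) = (b[1], b[2]) = (4, 10) (two consecutive terms determine the rest), the sequence is periodic with period 42.
So b[2976] = b[1 + ((2976-1) mod 42)] = b[36] = 3.

3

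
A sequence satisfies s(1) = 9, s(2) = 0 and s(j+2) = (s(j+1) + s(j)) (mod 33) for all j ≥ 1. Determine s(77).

12

s(1) = 9; s(2) = 0; s(3) = 9; s(4) = 9; s(5) = 18; s(6) = 27; s(7) = 12; s(8) = 6; s(9) = 18; s(10) = 24; s(11) = 9; s(12) = 0.
The sequence repeats with period 10.
(77 - 1) mod 10 = 6, so s(77) = s(7) = 12.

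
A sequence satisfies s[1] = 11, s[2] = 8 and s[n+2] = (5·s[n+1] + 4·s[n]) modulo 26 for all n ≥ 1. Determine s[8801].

s[1] = 11, s[2] = 8, s[3] = 6, s[4] = 10, s[5] = 22, s[6] = 20, s[7] = 6, s[8] = 6, s[9] = 2, s[10] = 8, s[11] = 22, s[12] = 12, s[13] = 18, s[14] = 8, s[15] = 8, s[16] = 20, s[17] = 2, s[18] = 12, s[19] = 16, s[20] = 24, s[21] = 2, s[22] = 2, s[23] = 18, s[24] = 20, s[25] = 16, s[26] = 4, s[27] = 6, s[28] = 20, s[29] = 20, s[30] = 24, s[31] = 18, s[32] = 4, s[33] = 14, s[34] = 8, s[35] = 18, s[36] = 18, s[37] = 6, s[38] = 24, s[39] = 14, s[40] = 10, s[41] = 2, s[42] = 24, s[43] = 24, s[44] = 8, s[45] = 6.
Since (s[44], s[45]) = (s[2], s[3]) = (8, 6) (two consecutive terms determine the rest), the sequence is eventually periodic: after a pre-period of length 1 it cycles with period 42.
For n ≥ 2, s[n] depends only on (n - 2) mod 42. (8801 - 2) mod 42 = 21, so s[8801] = s[23] = 18.

18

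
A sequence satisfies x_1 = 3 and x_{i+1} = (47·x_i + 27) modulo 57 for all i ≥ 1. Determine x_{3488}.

42

x_1 = 3; x_2 = 54; x_3 = 0; x_4 = 27; x_5 = 42; x_6 = 6; x_7 = 24; x_8 = 15; x_9 = 48; x_{10} = 3.
Since x_{10} = x_1 = 3, the sequence is periodic with period 9.
(3488 - 1) mod 9 = 4, so x_{3488} = x_5 = 42.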